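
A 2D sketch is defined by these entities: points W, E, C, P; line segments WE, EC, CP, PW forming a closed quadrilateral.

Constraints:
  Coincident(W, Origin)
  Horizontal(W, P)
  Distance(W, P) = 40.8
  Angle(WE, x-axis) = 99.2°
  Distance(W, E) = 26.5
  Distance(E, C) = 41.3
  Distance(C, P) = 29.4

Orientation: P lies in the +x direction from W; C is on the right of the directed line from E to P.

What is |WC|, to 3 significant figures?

17.5

W is at the origin; WP is horizontal with |WP| = 40.8 and P in +x, so P = (40.8, 0). WE runs at 99.2° with |WE| = 26.5, so E = (-4.24, 26.2). C is determined by |EC| = 41.3 and |CP| = 29.4 together: it lies at the intersection of circle(E, 41.3) and circle(P, 29.4). With |EP| = 52.1, the foot of the radical line on EP is 34.1 from E and the perpendicular offset is √(41.3² − 34.1²) = 23.3. Taking the right-of-EP solution: C = (13.6, -11.1).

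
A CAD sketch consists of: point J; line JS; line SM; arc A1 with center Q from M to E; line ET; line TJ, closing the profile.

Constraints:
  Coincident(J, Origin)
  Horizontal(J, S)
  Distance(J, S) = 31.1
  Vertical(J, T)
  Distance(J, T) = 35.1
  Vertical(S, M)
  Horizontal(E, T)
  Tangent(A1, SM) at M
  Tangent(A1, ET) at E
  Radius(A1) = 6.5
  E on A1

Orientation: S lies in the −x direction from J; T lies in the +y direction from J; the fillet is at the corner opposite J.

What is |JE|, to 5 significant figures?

42.862

The virtual corner opposite J is at (-31.100, 35.100). A1 meets SM tangentially, so QM is at right angles to SM and tangency of A1 to ET means the radius QE is perpendicular to ET, with radius 6.5, so the center Q sits 6.5 in from both sides at Q = (-24.600, 28.600). That places the tangent points at M = (-31.100, 28.600) on SM and E = (-24.600, 35.100) on ET. Then |JE| = |E − J| = 42.862.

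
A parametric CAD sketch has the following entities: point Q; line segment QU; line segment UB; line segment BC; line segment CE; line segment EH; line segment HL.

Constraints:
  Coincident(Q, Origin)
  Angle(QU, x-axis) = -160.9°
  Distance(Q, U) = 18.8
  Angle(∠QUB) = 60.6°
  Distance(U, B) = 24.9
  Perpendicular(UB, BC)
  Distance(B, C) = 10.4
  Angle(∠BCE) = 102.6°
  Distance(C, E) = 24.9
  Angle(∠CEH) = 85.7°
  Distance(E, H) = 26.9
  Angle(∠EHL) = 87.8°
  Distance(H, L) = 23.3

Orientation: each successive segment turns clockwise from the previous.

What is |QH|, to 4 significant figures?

29.91

∠BCE = 102.6° gives CE at -87.70° from the x-axis; with |CE| = 24.9, E = (-2.081, -8.392). ∠CEH = 85.7° gives EH at 178.0° from the x-axis; with |EH| = 26.9, H = (-28.96, -7.454). Then |QH| = |H − Q| = 29.91.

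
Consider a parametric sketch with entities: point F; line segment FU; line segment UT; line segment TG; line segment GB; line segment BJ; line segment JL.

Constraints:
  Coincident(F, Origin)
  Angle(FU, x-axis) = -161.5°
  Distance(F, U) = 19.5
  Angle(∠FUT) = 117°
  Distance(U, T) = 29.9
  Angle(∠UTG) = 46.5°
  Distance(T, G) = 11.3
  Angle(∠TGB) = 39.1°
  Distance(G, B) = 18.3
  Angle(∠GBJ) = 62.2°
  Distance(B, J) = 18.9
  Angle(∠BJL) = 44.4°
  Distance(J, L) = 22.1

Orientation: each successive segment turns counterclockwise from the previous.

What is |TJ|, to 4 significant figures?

9.619

F is at the origin; FU runs at -161.5° with length 19.5, so U = (-18.49, -6.187). ∠FUT = 117.0° gives UT at -98.50° from the x-axis; with |UT| = 29.9, T = (-22.91, -35.76). ∠UTG = 46.5° gives TG at 35.00° from the x-axis; with |TG| = 11.3, G = (-13.66, -29.28). ∠TGB = 39.1° gives GB at 175.9° from the x-axis; with |GB| = 18.3, B = (-31.91, -27.97). ∠GBJ = 62.2° gives BJ at -66.30° from the x-axis; with |BJ| = 18.9, J = (-24.31, -45.28). Then |TJ| = |J − T| = 9.619.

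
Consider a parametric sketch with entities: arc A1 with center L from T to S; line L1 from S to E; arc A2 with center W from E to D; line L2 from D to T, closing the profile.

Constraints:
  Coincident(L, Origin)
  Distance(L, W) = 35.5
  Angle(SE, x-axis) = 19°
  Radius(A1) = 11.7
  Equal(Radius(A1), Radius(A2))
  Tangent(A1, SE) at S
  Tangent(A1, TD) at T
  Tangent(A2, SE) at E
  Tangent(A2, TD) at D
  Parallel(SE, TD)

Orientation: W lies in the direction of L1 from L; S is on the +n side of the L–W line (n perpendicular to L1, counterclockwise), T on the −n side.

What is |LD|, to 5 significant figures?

37.378

The slot axis is L1's direction at 19.0°, so u = (cos 19.0°, sin 19.0°) = (0.94552, 0.32557) and n = (−sin 19.0°, cos 19.0°) = (-0.32557, 0.94552). L is at the origin and W lies 35.5 along u from L, so W = 35.5·u = (33.566, 11.558). Tangency of A1 to both parallel lines with radius 11.7 puts S and T at L ± 11.7·n: S = (-3.8091, 11.063), T = (3.8091, -11.063). Equal radii place E and D the same way about W: E = W + 11.7·n = (29.757, 22.620), D = W − 11.7·n = (37.375, 0.49510). Then |LD| = |D − L| = 37.378.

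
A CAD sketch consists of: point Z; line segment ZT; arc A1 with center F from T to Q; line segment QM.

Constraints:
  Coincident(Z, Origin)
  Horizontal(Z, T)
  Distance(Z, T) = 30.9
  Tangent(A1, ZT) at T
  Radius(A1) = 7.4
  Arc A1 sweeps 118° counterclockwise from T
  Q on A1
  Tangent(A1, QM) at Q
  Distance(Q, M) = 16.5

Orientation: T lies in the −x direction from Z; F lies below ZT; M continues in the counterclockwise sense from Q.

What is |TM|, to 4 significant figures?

25.47

Z is at the origin; Z and T share the same y with |ZT| = 30.9 and T on the −x side, so T = (-30.90, 0.000). A1 meets ZT tangentially, so FT is at right angles to ZT, so F = T + (0, -7.4) = (-30.90, -7.400). On A1, T sits at bearing 90° from F; a 118° counterclockwise sweep puts Q at bearing 208°, so Q = F + 7.4·(cos 208°, sin 208°) = (-37.43, -10.87). The tangent condition forces FQ to be normal to QM, so QM runs along (−sin 208°, cos 208°); with |QM| = 16.5, M = (-29.69, -25.44). Then |TM| = |M − T| = 25.47.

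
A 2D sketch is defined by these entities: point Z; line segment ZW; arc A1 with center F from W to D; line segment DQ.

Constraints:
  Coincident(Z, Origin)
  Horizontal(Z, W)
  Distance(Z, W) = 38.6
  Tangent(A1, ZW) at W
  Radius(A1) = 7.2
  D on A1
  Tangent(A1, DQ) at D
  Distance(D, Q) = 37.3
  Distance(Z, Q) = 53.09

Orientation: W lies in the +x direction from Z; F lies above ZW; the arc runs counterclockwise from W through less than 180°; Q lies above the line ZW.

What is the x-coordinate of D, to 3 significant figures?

45.1

Z is at the origin; Z and W share the same y with |ZW| = 38.6 and W on the +x side, so W = (38.6, 0.00). Tangency of A1 to ZW means the radius FW is perpendicular to ZW, so F = W + (0, 7.2) = (38.6, 7.20). Since FD ⟂ DQ (tangency), |FQ| = √(7.2² + 37.3²) = 38.0 regardless of where D sits on A1. So Q lies on both circle(Z, 53.09) and circle(F, 38.0); the above-ZW intersection is Q = (29.6, 44.1). D is the foot of the tangent from Q: D = (45.1, 10.2).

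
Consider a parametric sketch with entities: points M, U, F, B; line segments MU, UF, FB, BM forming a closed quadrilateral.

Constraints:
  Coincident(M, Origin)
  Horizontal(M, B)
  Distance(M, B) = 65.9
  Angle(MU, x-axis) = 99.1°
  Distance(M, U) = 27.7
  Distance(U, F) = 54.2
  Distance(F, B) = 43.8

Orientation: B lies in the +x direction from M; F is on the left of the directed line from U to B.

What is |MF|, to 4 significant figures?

62.78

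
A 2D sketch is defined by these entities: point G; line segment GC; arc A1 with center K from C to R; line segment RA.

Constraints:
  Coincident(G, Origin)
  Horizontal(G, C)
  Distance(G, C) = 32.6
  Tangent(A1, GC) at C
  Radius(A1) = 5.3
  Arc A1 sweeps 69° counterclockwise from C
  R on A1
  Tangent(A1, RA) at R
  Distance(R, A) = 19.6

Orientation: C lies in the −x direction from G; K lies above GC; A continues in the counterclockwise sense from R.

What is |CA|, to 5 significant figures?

24.782

On A1, C sits at bearing -90° from K; a 69° counterclockwise sweep puts R at bearing -21°, so R = K + 5.3·(cos -21°, sin -21°) = (-27.652, 3.4006). Since A1 is tangent to RA there, KR ⟂ RA, so RA runs along (−sin -21°, cos -21°); with |RA| = 19.6, A = (-20.628, 21.699). Then |CA| = |A − C| = 24.782.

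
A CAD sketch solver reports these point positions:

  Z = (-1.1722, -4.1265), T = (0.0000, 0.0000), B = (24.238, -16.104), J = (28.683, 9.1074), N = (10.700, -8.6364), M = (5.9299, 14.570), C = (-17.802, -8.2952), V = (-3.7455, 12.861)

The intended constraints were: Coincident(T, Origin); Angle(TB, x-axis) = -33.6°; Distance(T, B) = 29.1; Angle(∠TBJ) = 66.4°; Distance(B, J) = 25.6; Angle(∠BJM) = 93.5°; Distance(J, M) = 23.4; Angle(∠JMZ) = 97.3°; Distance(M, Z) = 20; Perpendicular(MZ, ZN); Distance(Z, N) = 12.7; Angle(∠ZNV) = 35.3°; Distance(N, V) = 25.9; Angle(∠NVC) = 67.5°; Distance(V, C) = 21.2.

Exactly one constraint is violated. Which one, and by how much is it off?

Distance(V, C) = 21.2 — off by 4.20.

T = (0.00, 0.00) ✓; TB at -33.60° ✓; |TB| = 29.10 ✓; ∠TBJ = 66.40° ✓; |BJ| = 25.60 ✓; ∠BJM = 93.50° ✓; |JM| = 23.40 ✓; ∠JMZ = 97.30° ✓; |MZ| = 20.00 ✓; ∠(MZ, ZN) = 90.00° ✓; |ZN| = 12.70 ✓; ∠ZNV = 35.30° ✓; |NV| = 25.90 ✓; ∠NVC = 67.50° ✓; |VC| = 25.40 ✗.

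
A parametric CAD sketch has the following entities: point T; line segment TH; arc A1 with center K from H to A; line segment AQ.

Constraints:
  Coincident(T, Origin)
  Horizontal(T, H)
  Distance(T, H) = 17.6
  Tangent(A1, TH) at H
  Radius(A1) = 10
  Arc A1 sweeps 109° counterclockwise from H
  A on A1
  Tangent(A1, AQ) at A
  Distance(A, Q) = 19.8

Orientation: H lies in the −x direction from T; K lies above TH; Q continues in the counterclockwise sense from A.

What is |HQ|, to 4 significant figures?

32.12

On A1, H sits at bearing -90° from K; a 109° counterclockwise sweep puts A at bearing 19°, so A = K + 10.0·(cos 19°, sin 19°) = (-8.145, 13.26). Tangency of A1 to AQ means the radius KA is perpendicular to AQ, so AQ runs along (−sin 19°, cos 19°); with |AQ| = 19.8, Q = (-14.59, 31.98). Then |HQ| = |Q − H| = 32.12.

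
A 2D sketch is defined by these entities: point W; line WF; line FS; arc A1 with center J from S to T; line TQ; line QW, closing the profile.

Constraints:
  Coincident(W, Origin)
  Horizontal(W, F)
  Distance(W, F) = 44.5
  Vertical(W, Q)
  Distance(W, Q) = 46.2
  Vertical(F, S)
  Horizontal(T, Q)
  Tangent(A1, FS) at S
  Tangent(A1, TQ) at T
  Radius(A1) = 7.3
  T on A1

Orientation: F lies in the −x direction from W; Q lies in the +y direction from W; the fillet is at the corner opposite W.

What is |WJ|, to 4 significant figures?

53.82

W is at the origin; W and F share the same y with |WF| = 44.5 and F on the −x side, so F = (-44.50, 0.000). W and Q share the same x with |WQ| = 46.2 and Q on the +y side, so Q = (0.000, 46.20). The virtual corner opposite W is at (-44.50, 46.20). The tangent condition forces JS to be normal to FS and A1 meets TQ tangentially, so JT is at right angles to TQ, with radius 7.3, so the center J sits 7.3 in from both sides at J = (-37.20, 38.90). Then |WJ| = |J − W| = 53.82.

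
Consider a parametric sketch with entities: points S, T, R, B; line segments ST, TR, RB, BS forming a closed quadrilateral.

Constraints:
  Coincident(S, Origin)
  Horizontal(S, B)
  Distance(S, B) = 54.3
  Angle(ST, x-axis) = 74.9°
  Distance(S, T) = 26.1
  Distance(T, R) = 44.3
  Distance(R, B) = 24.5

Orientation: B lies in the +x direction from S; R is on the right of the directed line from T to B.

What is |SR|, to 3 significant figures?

34.2

S is at the origin; S and B share the same y with |SB| = 54.3 and B in +x, so B = (54.3, 0). ST runs at 74.9° with |ST| = 26.1, so T = (6.80, 25.2). R is determined by |TR| = 44.3 and |RB| = 24.5 together: it lies at the intersection of circle(T, 44.3) and circle(B, 24.5). With |TB| = 53.8, the foot of the radical line on TB is 39.6 from T and the perpendicular offset is √(44.3² − 39.6²) = 20.0. Taking the right-of-TB solution: R = (32.4, -11.0).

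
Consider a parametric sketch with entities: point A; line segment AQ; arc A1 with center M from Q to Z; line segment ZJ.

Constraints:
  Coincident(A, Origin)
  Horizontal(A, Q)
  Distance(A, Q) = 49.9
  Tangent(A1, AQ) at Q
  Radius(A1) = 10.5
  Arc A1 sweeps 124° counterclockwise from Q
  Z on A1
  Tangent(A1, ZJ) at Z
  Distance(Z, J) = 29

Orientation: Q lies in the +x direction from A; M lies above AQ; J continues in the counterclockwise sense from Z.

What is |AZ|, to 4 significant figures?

60.85

A is at the origin; A and Q share the same y with |AQ| = 49.9 and Q on the +x side, so Q = (49.90, 0.000). Tangency of A1 to AQ means the radius MQ is perpendicular to AQ, so M = Q + (0, 10.5) = (49.90, 10.50). On A1, Q sits at bearing -90° from M; a 124° counterclockwise sweep puts Z at bearing 34°, so Z = M + 10.5·(cos 34°, sin 34°) = (58.60, 16.37). Then |AZ| = |Z − A| = 60.85.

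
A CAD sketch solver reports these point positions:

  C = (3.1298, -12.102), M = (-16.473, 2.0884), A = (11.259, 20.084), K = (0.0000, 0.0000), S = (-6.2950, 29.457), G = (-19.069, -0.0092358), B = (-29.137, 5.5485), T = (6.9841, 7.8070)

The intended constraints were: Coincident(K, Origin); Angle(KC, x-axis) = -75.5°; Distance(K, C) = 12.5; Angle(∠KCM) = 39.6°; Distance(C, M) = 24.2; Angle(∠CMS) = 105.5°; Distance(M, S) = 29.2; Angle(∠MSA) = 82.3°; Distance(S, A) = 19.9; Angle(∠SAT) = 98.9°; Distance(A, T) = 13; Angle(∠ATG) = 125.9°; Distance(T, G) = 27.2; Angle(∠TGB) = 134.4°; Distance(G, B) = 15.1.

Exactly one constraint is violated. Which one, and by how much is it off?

Distance(G, B) = 15.1 — off by 3.60.

K = (0.00, 0.00) ✓; KC at -75.50° ✓; |KC| = 12.50 ✓; ∠KCM = 39.60° ✓; |CM| = 24.20 ✓; ∠CMS = 105.5° ✓; |MS| = 29.20 ✓; ∠MSA = 82.30° ✓; |SA| = 19.90 ✓; ∠SAT = 98.90° ✓; |AT| = 13.00 ✓; ∠ATG = 125.9° ✓; |TG| = 27.20 ✓; ∠TGB = 134.4° ✓; |GB| = 11.50 ✗.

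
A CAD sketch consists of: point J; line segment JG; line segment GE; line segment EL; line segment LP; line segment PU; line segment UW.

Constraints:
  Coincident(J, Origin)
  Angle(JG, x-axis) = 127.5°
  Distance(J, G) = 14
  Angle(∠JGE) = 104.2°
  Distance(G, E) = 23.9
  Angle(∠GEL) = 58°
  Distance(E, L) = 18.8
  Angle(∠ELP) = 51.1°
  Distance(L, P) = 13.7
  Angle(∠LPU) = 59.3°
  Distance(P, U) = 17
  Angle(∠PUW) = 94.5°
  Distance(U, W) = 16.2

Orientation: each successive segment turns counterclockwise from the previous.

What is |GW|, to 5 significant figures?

32.969

J is at the origin; JG runs at 127.5° with length 14.0, so G = (-8.5227, 11.107). ∠JGE = 104.2° gives GE at -156.70° from the x-axis; with |GE| = 23.9, E = (-30.474, 1.6534). ∠GEL = 58.0° gives EL at -34.700° from the x-axis; with |EL| = 18.8, L = (-15.017, -9.0490). ∠ELP = 51.1° gives LP at 94.200° from the x-axis; with |LP| = 13.7, P = (-16.021, 4.6142). ∠LPU = 59.3° gives PU at -145.10° from the x-axis; with |PU| = 17.0, U = (-29.963, -5.1123). ∠PUW = 94.5° gives UW at -59.600° from the x-axis; with |UW| = 16.2, W = (-21.765, -19.085). Then |GW| = |W − G| = 32.969.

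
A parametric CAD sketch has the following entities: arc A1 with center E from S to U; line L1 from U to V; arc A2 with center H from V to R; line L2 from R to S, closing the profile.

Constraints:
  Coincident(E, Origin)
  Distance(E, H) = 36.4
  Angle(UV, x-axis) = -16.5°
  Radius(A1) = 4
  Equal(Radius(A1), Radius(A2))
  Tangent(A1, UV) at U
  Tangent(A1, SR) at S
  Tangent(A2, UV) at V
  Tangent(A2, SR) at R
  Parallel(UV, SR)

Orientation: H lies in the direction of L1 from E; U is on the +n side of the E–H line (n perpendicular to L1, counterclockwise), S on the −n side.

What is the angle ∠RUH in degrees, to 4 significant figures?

6.124°

The slot axis is L1's direction at -16.5°, so u = (cos -16.5°, sin -16.5°) = (0.9588, -0.2840) and n = (−sin -16.5°, cos -16.5°) = (0.2840, 0.9588). E is at the origin and H lies 36.4 along u from E, so H = 36.4·u = (34.90, -10.34). Tangency of A1 to both parallel lines with radius 4.0 puts U and S at E ± 4.0·n: U = (1.136, 3.835), S = (-1.136, -3.835). Equal radii place V and R the same way about H: V = H + 4.0·n = (36.04, -6.503), R = H − 4.0·n = (33.76, -14.17). Then cos ∠RUH = UR·UH / (|UR||UH|), giving 6.124°.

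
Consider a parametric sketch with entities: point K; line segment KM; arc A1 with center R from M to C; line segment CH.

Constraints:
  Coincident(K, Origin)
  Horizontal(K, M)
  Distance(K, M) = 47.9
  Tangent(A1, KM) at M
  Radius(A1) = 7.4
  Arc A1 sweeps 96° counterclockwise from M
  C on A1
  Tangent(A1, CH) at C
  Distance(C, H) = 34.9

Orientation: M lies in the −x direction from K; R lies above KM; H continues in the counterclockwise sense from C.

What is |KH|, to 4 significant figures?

61.58

K is at the origin; K and M share the same y with |KM| = 47.9 and M on the −x side, so M = (-47.90, 0.000). The tangent condition forces RM to be normal to KM, so R = M + (0, 7.4) = (-47.90, 7.400). On A1, M sits at bearing -90° from R; a 96° counterclockwise sweep puts C at bearing 6°, so C = R + 7.4·(cos 6°, sin 6°) = (-40.54, 8.174). Since A1 is tangent to CH there, RC ⟂ CH, so CH runs along (−sin 6°, cos 6°); with |CH| = 34.9, H = (-44.19, 42.88). Then |KH| = |H − K| = 61.58.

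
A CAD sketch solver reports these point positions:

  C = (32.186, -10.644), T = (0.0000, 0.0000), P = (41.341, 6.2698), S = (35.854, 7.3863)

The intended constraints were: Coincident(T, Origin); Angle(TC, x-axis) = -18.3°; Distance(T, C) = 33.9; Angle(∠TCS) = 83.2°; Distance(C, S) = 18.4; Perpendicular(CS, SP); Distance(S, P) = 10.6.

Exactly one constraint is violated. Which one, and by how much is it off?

Distance(S, P) = 10.6 — off by 5.00.

T = (0.00, 0.00) ✓; TC at -18.30° ✓; |TC| = 33.90 ✓; ∠TCS = 83.20° ✓; |CS| = 18.40 ✓; ∠(CS, SP) = 90.00° ✓; |SP| = 5.599 ✗.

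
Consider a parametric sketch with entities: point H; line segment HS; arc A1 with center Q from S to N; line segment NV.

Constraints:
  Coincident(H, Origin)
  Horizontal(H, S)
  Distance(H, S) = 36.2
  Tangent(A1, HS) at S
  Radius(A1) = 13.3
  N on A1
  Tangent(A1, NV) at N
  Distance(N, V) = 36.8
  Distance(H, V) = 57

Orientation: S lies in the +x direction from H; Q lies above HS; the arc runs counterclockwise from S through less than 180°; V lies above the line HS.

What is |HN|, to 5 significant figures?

51.505

Checks: |QN| = 13.30 ✓; ∠(QN, NV) = 90.00° ✓; |NV| = 36.80 ✓; |HV| = 57.00 ✓.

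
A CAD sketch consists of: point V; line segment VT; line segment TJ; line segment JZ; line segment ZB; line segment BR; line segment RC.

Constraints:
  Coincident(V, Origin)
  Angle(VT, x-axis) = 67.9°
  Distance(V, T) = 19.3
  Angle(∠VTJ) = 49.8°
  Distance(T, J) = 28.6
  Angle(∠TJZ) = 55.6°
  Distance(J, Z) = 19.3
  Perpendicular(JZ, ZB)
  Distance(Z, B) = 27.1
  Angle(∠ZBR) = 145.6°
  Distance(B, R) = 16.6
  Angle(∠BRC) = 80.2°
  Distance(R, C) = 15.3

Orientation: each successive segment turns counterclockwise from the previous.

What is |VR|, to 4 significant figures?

37.57

V is at the origin; VT runs at 67.9° with length 19.3, so T = (7.261, 17.88). ∠VTJ = 49.8° gives TJ at -161.9° from the x-axis; with |TJ| = 28.6, J = (-19.92, 8.997). ∠TJZ = 55.6° gives JZ at -37.50° from the x-axis; with |JZ| = 19.3, Z = (-4.612, -2.752). JZ is perpendicular to ZB, so ZB runs at 52.50°; with |ZB| = 27.1, B = (11.89, 18.75). ∠ZBR = 145.6° gives BR at 86.90° from the x-axis; with |BR| = 16.6, R = (12.78, 35.32). Then |VR| = |R − V| = 37.57.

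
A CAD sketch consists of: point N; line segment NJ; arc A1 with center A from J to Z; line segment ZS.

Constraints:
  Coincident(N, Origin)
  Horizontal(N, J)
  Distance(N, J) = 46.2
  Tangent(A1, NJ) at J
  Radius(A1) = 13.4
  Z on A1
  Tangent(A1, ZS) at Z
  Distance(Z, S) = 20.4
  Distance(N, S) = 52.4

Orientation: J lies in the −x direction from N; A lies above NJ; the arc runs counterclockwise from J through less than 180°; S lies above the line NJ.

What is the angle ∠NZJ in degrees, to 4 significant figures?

102.1°

Checks: |AZ| = 13.40 ✓; ∠(AZ, ZS) = 90.00° ✓; |ZS| = 20.40 ✓; |NS| = 52.40 ✓.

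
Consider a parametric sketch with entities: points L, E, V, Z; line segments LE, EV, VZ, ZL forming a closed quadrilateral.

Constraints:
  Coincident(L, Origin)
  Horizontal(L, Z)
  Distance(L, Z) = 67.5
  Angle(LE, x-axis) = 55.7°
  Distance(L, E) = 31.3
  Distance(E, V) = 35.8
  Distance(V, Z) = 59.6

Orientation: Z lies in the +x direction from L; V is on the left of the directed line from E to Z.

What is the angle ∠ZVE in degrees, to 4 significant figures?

66.83°

L is at the origin; LZ is horizontal with |LZ| = 67.5 and Z in +x, so Z = (67.5, 0). LE runs at 55.7° with |LE| = 31.3, so E = (17.64, 25.86). V is determined by |EV| = 35.8 and |VZ| = 59.6 together: it lies at the intersection of circle(E, 35.8) and circle(Z, 59.6). With |EZ| = 56.17, the foot of the radical line on EZ is 7.871 from E and the perpendicular offset is √(35.8² − 7.871²) = 34.92. Taking the left-of-EZ solution: V = (40.70, 53.24).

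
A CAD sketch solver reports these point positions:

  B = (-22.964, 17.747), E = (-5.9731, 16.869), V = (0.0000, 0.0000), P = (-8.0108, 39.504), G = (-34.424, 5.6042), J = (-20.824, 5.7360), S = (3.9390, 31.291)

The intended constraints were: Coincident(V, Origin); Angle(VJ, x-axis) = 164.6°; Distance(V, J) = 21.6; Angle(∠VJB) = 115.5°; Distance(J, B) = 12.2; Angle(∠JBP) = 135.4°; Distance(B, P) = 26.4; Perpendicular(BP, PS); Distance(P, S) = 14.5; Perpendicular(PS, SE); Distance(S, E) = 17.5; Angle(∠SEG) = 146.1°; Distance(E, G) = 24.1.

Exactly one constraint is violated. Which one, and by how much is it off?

Distance(E, G) = 24.1 — off by 6.50.

V = (0.00, 0.00) ✓; VJ at 164.6° ✓; |VJ| = 21.60 ✓; ∠VJB = 115.5° ✓; |JB| = 12.20 ✓; ∠JBP = 135.4° ✓; |BP| = 26.40 ✓; ∠(BP, PS) = 90.00° ✓; |PS| = 14.50 ✓; ∠(PS, SE) = 90.00° ✓; |SE| = 17.50 ✓; ∠SEG = 146.1° ✓; |EG| = 30.60 ✗.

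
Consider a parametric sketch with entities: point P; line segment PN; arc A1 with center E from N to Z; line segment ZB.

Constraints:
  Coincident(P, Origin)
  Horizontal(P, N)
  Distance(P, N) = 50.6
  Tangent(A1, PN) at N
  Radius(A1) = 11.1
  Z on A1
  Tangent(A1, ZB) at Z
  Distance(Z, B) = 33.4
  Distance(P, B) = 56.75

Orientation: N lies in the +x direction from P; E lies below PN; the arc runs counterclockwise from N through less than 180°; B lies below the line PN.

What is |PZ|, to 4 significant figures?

40.82

Checks: |EZ| = 11.10 ✓; ∠(EZ, ZB) = 90.00° ✓; |ZB| = 33.40 ✓; |PB| = 56.75 ✓.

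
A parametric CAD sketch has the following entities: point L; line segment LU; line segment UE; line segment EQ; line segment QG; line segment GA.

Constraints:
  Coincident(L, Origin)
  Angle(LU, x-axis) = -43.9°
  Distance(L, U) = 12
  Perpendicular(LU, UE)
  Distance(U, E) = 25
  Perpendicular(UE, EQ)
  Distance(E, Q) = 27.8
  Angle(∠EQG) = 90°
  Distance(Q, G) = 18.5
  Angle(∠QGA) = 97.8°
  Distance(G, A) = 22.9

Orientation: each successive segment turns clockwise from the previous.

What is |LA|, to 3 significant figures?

7.68

L is at the origin; LU runs at -43.9° with length 12.0, so U = (8.65, -8.32). LU ⟂ UE, so UE runs at -134°; with |UE| = 25.0, E = (-8.69, -26.3). UE ⟂ EQ, so EQ runs at 136°; with |EQ| = 27.8, Q = (-28.7, -7.06). ∠EQG = 90.0° gives QG at 46.1° from the x-axis; with |QG| = 18.5, G = (-15.9, 6.27). ∠QGA = 97.8° gives GA at -36.1° from the x-axis; with |GA| = 22.9, A = (2.61, -7.22). Then |LA| = |A − L| = 7.68.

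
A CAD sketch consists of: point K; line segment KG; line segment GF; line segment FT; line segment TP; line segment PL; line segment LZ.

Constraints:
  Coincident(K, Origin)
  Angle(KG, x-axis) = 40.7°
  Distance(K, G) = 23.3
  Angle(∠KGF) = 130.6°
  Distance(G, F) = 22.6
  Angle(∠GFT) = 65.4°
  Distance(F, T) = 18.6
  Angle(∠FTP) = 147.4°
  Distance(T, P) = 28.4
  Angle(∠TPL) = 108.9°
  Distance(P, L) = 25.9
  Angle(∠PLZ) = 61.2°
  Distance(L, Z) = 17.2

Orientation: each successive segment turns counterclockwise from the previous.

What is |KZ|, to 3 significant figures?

8.31

K is at the origin; KG runs at 40.7° with length 23.3, so G = (17.7, 15.2). ∠KGF = 130.6° gives GF at 90.1° from the x-axis; with |GF| = 22.6, F = (17.6, 37.8). ∠GFT = 65.4° gives FT at -155° from the x-axis; with |FT| = 18.6, T = (0.727, 30.0). ∠FTP = 147.4° gives TP at -123° from the x-axis; with |TP| = 28.4, P = (-14.6, 6.12). ∠TPL = 108.9° gives PL at -51.6° from the x-axis; with |PL| = 25.9, L = (1.47, -14.2). ∠PLZ = 61.2° gives LZ at 67.2° from the x-axis; with |LZ| = 17.2, Z = (8.14, 1.68). Then |KZ| = |Z − K| = 8.31.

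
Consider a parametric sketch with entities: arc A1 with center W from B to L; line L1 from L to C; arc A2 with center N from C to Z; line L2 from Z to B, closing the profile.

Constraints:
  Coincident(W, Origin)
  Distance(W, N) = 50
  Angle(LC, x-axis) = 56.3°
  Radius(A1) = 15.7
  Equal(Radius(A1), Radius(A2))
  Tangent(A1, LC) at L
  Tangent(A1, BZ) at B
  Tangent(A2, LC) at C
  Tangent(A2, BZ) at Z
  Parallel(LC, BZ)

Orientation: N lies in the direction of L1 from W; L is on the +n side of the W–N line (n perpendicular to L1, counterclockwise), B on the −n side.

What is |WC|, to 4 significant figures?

52.41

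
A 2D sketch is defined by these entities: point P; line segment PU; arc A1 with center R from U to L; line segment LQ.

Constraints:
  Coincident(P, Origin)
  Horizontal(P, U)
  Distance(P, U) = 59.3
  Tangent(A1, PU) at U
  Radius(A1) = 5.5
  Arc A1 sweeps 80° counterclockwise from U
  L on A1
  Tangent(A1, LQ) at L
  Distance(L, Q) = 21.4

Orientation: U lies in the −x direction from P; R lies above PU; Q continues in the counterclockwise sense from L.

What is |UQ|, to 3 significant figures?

27.2

On A1, U sits at bearing -90° from R; an 80° counterclockwise sweep puts L at bearing -10°, so L = R + 5.5·(cos -10°, sin -10°) = (-53.9, 4.54). Since A1 is tangent to LQ there, RL ⟂ LQ, so LQ runs along (−sin -10°, cos -10°); with |LQ| = 21.4, Q = (-50.2, 25.6). Then |UQ| = |Q − U| = 27.2.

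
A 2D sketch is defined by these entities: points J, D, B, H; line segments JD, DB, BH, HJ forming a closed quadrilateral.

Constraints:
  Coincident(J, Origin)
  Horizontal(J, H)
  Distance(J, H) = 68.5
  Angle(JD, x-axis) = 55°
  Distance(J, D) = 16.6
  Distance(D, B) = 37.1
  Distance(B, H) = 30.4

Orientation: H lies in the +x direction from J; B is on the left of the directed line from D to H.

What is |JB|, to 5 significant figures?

50.320

Checks: |DB| = 37.10 ✓; |BH| = 30.40 ✓.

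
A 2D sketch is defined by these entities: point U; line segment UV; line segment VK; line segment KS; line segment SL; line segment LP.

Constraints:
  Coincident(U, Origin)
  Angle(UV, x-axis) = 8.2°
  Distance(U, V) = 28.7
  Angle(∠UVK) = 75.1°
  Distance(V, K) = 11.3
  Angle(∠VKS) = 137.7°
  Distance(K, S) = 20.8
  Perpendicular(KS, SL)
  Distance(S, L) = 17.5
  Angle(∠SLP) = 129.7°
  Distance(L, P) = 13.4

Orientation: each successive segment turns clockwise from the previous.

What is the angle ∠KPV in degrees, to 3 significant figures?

23.7°

U is at the origin; UV runs at 8.2° with length 28.7, so V = (28.4, 4.09). ∠UVK = 75.1° gives VK at -96.7° from the x-axis; with |VK| = 11.3, K = (27.1, -7.13). ∠VKS = 137.7° gives KS at -139° from the x-axis; with |KS| = 20.8, S = (11.4, -20.8). KS ⟂ SL, so SL runs at 131°; with |SL| = 17.5, L = (-0.0908, -7.57). ∠SLP = 129.7° gives LP at 80.7° from the x-axis; with |LP| = 13.4, P = (2.07, 5.66). Then cos ∠KPV = PK·PV / (|PK||PV|), giving 23.7°.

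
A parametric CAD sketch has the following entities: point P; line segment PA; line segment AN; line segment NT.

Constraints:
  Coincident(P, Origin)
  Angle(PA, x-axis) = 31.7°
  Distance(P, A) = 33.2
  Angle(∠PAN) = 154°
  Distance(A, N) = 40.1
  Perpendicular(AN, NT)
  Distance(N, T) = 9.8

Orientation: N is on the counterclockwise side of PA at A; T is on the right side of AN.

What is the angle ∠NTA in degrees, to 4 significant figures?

76.27°

P is at the origin; PA runs at 31.7° with length 33.2, so A = 33.2·(cos 31.7°, sin 31.7°) = (28.25, 17.45). ∠PAN = 154.0°, so AN runs at 31.7° + (180° − 154.0°) = 57.70° from the x-axis; with |AN| = 40.1, N = A + 40.1·(cos 57.70°, sin 57.70°) = (49.67, 51.34). AN is perpendicular to NT; with |NT| = 9.8 on the right of AN, T = N + 9.8·(0.8453, -0.5344) = (57.96, 46.10). Then cos ∠NTA = TN·TA / (|TN||TA|), giving 76.27°.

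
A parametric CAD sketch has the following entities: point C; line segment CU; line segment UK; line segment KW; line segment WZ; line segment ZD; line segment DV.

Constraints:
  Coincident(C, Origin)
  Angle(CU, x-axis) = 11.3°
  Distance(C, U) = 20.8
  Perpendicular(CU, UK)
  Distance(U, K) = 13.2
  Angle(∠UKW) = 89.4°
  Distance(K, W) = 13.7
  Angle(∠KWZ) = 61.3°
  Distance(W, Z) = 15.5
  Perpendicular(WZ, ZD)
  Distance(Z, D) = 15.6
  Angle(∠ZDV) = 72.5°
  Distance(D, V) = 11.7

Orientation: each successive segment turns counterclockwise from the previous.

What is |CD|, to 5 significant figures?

29.186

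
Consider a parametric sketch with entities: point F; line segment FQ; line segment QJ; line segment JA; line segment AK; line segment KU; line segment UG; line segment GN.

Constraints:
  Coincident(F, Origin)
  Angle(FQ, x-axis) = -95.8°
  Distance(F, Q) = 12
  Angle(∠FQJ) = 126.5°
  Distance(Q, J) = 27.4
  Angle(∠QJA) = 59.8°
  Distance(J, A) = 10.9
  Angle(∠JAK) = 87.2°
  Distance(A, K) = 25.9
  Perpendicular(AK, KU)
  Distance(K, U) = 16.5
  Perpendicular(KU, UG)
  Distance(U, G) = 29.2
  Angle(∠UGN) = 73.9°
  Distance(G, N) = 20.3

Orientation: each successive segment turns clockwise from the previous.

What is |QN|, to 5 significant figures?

21.208

The perpendicularity gives UG at right angles to KU, so UG runs at 177.70°; with |UG| = 29.2, G = (-28.827, -31.382). ∠UGN = 73.9° gives GN at 71.600° from the x-axis; with |GN| = 20.3, N = (-22.420, -12.120). Then |QN| = |N − Q| = 21.208.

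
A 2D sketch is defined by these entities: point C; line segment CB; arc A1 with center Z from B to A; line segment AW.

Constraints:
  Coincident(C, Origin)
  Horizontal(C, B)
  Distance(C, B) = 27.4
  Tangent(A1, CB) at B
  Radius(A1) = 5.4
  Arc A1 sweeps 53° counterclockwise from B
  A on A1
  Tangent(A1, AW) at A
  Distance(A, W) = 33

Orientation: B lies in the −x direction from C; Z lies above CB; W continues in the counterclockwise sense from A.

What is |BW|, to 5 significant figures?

37.375

On A1, B sits at bearing -90° from Z; a 53° counterclockwise sweep puts A at bearing -37°, so A = Z + 5.4·(cos -37°, sin -37°) = (-23.087, 2.1502). Tangency of A1 to AW means the radius ZA is perpendicular to AW, so AW runs along (−sin -37°, cos -37°); with |AW| = 33.0, W = (-3.2275, 28.505). Then |BW| = |W − B| = 37.375.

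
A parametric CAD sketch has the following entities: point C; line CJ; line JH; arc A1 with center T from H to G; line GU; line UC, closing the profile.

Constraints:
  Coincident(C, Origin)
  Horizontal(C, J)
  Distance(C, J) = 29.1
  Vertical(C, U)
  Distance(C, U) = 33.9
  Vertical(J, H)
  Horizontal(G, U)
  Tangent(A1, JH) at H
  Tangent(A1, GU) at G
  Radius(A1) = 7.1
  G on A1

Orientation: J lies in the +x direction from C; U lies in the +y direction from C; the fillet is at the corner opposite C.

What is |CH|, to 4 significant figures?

39.56

C is at the origin; C and J share the same y with |CJ| = 29.1 and J on the +x side, so J = (29.10, 0.000). CU is vertical with |CU| = 33.9 and U on the +y side, so U = (0.000, 33.90). The virtual corner opposite C is at (29.10, 33.90). A1 meets JH tangentially, so TH is at right angles to JH and the tangent condition forces TG to be normal to GU, with radius 7.1, so the center T sits 7.1 in from both sides at T = (22.00, 26.80). That places the tangent points at H = (29.10, 26.80) on JH and G = (22.00, 33.90) on GU. Then |CH| = |H − C| = 39.56.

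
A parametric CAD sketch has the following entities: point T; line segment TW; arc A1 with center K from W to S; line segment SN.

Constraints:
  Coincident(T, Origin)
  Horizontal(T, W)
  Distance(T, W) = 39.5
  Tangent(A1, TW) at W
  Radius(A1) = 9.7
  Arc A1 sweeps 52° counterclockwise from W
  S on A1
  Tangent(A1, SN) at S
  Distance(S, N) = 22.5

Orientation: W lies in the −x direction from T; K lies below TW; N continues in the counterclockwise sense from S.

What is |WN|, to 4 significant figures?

30.37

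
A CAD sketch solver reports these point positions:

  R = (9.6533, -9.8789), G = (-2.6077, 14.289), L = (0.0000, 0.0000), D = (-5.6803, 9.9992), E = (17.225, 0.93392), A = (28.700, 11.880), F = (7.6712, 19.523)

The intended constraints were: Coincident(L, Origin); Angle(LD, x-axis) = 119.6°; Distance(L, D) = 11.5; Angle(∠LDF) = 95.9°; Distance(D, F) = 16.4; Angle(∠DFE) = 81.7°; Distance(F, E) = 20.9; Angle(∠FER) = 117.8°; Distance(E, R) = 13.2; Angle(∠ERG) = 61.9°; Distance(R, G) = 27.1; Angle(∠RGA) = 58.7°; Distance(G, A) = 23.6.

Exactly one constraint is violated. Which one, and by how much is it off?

Distance(G, A) = 23.6 — off by 7.80.

L = (0.00, 0.00) ✓; LD at 119.6° ✓; |LD| = 11.50 ✓; ∠LDF = 95.90° ✓; |DF| = 16.40 ✓; ∠DFE = 81.70° ✓; |FE| = 20.90 ✓; ∠FER = 117.8° ✓; |ER| = 13.20 ✓; ∠ERG = 61.90° ✓; |RG| = 27.10 ✓; ∠RGA = 58.70° ✓; |GA| = 31.40 ✗.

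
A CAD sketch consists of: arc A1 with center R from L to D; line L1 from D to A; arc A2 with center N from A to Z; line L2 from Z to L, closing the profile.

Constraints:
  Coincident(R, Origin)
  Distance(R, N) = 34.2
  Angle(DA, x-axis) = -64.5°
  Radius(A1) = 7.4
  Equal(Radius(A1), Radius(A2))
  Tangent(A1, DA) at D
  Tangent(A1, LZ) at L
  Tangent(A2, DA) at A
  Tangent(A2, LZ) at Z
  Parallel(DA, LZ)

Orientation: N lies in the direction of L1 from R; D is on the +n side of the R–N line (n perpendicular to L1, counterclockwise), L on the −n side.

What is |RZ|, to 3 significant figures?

35.0

The slot axis is L1's direction at -64.5°, so u = (cos -64.5°, sin -64.5°) = (0.431, -0.903) and n = (−sin -64.5°, cos -64.5°) = (0.903, 0.431). R is at the origin and N lies 34.2 along u from R, so N = 34.2·u = (14.7, -30.9). Tangency of A1 to both parallel lines with radius 7.4 puts D and L at R ± 7.4·n: D = (6.68, 3.19), L = (-6.68, -3.19). Equal radii place A and Z the same way about N: A = N + 7.4·n = (21.4, -27.7), Z = N − 7.4·n = (8.04, -34.1). Then |RZ| = |Z − R| = 35.0.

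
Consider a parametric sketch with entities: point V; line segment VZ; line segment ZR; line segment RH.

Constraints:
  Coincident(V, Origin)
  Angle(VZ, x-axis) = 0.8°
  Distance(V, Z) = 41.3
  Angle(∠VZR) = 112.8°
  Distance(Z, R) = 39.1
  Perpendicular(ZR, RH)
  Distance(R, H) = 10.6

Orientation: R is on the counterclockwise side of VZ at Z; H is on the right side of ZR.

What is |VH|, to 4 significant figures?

73.52

∠VZR = 112.8°, so ZR runs at 0.8° + (180° − 112.8°) = 68.00° from the x-axis; with |ZR| = 39.1, R = Z + 39.1·(cos 68.00°, sin 68.00°) = (55.94, 36.83). The perpendicularity gives RH at right angles to ZR; with |RH| = 10.6 on the right of ZR, H = R + 10.6·(0.9272, -0.3746) = (65.77, 32.86). Then |VH| = |H − V| = 73.52.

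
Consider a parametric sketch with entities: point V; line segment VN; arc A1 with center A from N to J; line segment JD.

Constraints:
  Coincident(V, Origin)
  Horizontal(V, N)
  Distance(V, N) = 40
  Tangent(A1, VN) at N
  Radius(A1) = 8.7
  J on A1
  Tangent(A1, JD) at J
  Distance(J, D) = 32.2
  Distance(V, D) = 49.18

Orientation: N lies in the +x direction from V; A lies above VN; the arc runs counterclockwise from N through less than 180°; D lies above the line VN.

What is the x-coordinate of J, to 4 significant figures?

47.11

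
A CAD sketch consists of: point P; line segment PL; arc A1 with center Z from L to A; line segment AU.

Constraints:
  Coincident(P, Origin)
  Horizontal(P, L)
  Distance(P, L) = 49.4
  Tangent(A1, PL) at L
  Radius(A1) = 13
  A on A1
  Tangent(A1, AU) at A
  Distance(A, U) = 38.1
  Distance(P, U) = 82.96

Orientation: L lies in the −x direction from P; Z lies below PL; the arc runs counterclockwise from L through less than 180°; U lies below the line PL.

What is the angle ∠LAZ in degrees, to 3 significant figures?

48.3°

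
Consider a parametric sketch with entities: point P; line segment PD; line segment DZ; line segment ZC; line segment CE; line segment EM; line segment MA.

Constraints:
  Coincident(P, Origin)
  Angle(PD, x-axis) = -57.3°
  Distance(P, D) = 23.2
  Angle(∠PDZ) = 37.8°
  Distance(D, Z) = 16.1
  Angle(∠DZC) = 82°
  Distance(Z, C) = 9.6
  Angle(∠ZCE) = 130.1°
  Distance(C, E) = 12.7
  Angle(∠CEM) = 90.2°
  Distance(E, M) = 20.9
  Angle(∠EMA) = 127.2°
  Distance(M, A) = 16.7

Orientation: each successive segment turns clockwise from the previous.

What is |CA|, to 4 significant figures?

31.05

P is at the origin; PD runs at -57.3° with length 23.2, so D = (12.53, -19.52). ∠PDZ = 37.8° gives DZ at 160.5° from the x-axis; with |DZ| = 16.1, Z = (-2.643, -14.15). ∠DZC = 82.0° gives ZC at 62.50° from the x-axis; with |ZC| = 9.6, C = (1.790, -5.633). ∠ZCE = 130.1° gives CE at 12.60° from the x-axis; with |CE| = 12.7, E = (14.18, -2.863). ∠CEM = 90.2° gives EM at -77.20° from the x-axis; with |EM| = 20.9, M = (18.81, -23.24). ∠EMA = 127.2° gives MA at -130.0° from the x-axis; with |MA| = 16.7, A = (8.080, -36.04). Then |CA| = |A − C| = 31.05.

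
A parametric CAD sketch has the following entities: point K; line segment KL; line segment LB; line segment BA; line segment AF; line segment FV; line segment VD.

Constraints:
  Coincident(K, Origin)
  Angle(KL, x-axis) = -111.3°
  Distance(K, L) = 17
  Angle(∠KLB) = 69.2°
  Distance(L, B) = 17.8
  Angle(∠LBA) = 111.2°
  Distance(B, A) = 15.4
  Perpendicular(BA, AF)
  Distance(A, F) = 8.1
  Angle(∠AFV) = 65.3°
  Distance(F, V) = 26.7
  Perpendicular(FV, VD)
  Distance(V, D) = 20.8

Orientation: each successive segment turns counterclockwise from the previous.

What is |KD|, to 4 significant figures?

40.13

K is at the origin; KL runs at -111.3° with length 17.0, so L = (-6.175, -15.84). ∠KLB = 69.2° gives LB at -0.5000° from the x-axis; with |LB| = 17.8, B = (11.62, -15.99). ∠LBA = 111.2° gives BA at 68.30° from the x-axis; with |BA| = 15.4, A = (17.32, -1.685). BA ⟂ AF, so AF runs at 158.3°; with |AF| = 8.1, F = (9.792, 1.310). ∠AFV = 65.3° gives FV at -87.00° from the x-axis; with |FV| = 26.7, V = (11.19, -25.35). FV is perpendicular to VD, so VD runs at 3.000°; with |VD| = 20.8, D = (31.96, -24.27). Then |KD| = |D − K| = 40.13.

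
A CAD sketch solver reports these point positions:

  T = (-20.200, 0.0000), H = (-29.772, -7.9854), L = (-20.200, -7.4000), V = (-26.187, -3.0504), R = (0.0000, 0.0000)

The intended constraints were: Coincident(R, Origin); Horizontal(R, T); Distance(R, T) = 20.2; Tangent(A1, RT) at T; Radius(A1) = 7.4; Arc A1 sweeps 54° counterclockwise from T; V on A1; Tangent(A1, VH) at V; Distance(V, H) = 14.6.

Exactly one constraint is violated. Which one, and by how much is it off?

Distance(V, H) = 14.6 — off by 8.50.

R = (0.00, 0.00) ✓; R.y = 0.00, T.y = 0.00 ✓; |RT| = 20.20 ✓; ∠(LT, TR) = 90.00° ✓; |LT| = 7.400 ✓; bearing(L→V) − bearing(L→T) = 54.00° ✓; |LV| = 7.400 ✓; ∠(LV, VH) = 90.00° ✓; |VH| = 6.100 ✗.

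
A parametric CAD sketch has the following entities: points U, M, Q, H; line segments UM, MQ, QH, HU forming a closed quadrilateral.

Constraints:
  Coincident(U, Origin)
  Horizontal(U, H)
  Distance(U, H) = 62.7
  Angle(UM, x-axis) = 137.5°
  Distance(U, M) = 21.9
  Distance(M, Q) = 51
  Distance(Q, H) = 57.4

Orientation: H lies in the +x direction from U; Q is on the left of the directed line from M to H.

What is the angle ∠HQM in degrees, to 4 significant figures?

95.29°

U is at the origin; UH is horizontal with |UH| = 62.7 and H in +x, so H = (62.7, 0). UM runs at 137.5° with |UM| = 21.9, so M = (-16.15, 14.80). Q is determined by |MQ| = 51.0 and |QH| = 57.4 together: it lies at the intersection of circle(M, 51.0) and circle(H, 57.4). With |MH| = 80.22, the foot of the radical line on MH is 35.79 from M and the perpendicular offset is √(51.0² − 35.79²) = 36.34. Taking the left-of-MH solution: Q = (25.73, 43.91).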